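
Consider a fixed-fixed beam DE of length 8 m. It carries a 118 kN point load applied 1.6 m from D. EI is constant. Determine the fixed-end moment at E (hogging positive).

M_E = 30.21 kN·m

Release both end moments; the primary structure is a simply-supported span DE with redundants M_D and M_E.
Simple-span end rotations at D and E under the given loads:
  at D: point load 118 at a = 1.6: Pab(L + b)/(6LEI) = 362.5/EI
  at E: point load 118 at a = 1.6: Pab(L + a)/(6LEI) = 241.7/EI
  θ_D0 = 362.5/EI,  θ_E0 = 241.7/EI
Flexibility coefficients: a unit moment at one end gives L/(3EI) there and L/(6EI) at the far end, so f₁₁ = f₂₂ = 2.667/EI and f₁₂ = f₂₁ = 1.333/EI.
Compatibility — zero rotation at each built-in end:
  2.667 M_D + 1.333 M_E = 362.5
  1.333 M_D + 2.667 M_E = 241.7
Solving the pair gives M_D = 120.8 kN·m and M_E = 30.21 kN·m (hogging).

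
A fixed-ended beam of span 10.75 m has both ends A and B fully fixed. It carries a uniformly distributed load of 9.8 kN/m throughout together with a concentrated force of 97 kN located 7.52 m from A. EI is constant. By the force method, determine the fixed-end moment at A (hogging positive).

M_A = 160.2 kN·m

Release both end moments; the primary structure is a simply-supported span AB with redundants M_A and M_B.
Simple-span end rotations at A and B under the given loads:
  at A: UDL 9.8: wL³/(24EI) = 507.3/EI
  at B: UDL 9.8: wL³/(24EI) = 507.3/EI
  at A: point load 97 at a = 7.52: Pab(L + b)/(6LEI) = 510.7/EI
  at B: point load 97 at a = 7.52: Pab(L + a)/(6LEI) = 667.4/EI
  θ_A0 = 1018/EI,  θ_B0 = 1175/EI
Flexibility coefficients: a unit moment at one end gives L/(3EI) there and L/(6EI) at the far end, so f₁₁ = f₂₂ = 3.583/EI and f₁₂ = f₂₁ = 1.792/EI.
Compatibility — zero rotation at each built-in end:
  3.583 M_A + 1.792 M_B = 1018
  1.792 M_A + 3.583 M_B = 1175
Solving the pair gives M_A = 160.2 kN·m and M_B = 247.7 kN·m (hogging).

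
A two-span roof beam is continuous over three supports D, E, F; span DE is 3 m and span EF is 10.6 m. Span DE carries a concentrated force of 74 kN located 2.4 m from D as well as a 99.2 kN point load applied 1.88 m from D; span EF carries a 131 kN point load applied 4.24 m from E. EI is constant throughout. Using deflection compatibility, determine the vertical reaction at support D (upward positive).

Take M_E as the redundant. Released structure: two simple spans DE and EF with a hinge at E.
End slopes at the hinge E, treating each span as simply supported:
  span DE: point load 74 at a = 2.4: Pab(L + a)/(6LEI) = 31.97/EI
  span DE: point load 99.2 at a = 1.88: Pab(L + a)/(6LEI) = 56.63/EI
  span EF: point load 131 at a = 4.24: Pab(L + b)/(6LEI) = 942/EI
  relative rotation θ_0 = (88.6 + 942)/EI = 1031/EI
A unit hogging moment at E produces rotation L₁/(3EI) + L₂/(3EI) = 4.533/EI.
Compatibility: M_E·(L₁+L₂)/(3EI) = θ_0, giving M_E = 227.3 kN·m (hogging).
Span DE, ΣM about D with M_E applied at E: R_E^{DE}·3 = 364.1 + 227.3, so R_E^{DE} = 197.1 kN and R_D = 173.2 − 197.1 = -23.95 kN.

R_D = -23.95 kN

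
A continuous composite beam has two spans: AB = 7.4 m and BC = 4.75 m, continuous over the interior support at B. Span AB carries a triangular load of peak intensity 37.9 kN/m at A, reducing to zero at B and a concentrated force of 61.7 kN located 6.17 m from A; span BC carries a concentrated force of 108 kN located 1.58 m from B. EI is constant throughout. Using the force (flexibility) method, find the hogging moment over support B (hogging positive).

Release continuity at B by inserting a hinge; the redundant is the internal moment M_B. The primary structure is two simply-supported spans AB and BC.
Rotations at B on the released spans (each span's end-slope, ×1/EI):
  span AB: triangular load, peak 37.9: 7w₀L³/(360EI) = 298.6/EI
  span AB: point load 61.7 at a = 6.17: Pab(L + a)/(6LEI) = 143.1/EI
  span BC: point load 108 at a = 1.58: Pab(L + b)/(6LEI) = 150.3/EI
  relative rotation θ_0 = (441.7 + 150.3)/EI = 592.1/EI
A unit hogging moment at B produces rotation L₁/(3EI) + L₂/(3EI) = 4.05/EI.
Compatibility: M_B·(L₁+L₂)/(3EI) = θ_0, giving M_B = 146.2 kN·m (hogging).

M_B = 146.2 kN·m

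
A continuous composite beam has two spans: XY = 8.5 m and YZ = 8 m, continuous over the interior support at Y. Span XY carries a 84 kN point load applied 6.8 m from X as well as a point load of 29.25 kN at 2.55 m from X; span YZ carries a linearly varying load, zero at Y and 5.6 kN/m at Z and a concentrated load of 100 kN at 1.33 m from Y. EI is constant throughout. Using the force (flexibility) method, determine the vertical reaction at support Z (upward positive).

Release continuity at Y by inserting a hinge; the redundant is the internal moment M_Y. The primary structure is two simply-supported spans XY and YZ.
Discontinuity in slope at Y on the released structure — sum the simple-span end rotations:
  span XY: point load 84 at a = 6.8: Pab(L + a)/(6LEI) = 291.3/EI
  span XY: point load 29.25 at a = 2.55: Pab(L + a)/(6LEI) = 96.16/EI
  span YZ: triangular load, peak 5.6: 7w₀L³/(360EI) = 55.75/EI
  span YZ: point load 100 at a = 1.33: Pab(L + b)/(6LEI) = 271.1/EI
  relative rotation θ_0 = (387.5 + 326.9)/EI = 714.3/EI
A unit hogging moment at Y produces rotation L₁/(3EI) + L₂/(3EI) = 5.5/EI.
Slope continuity at Y: θ_0 = M_Y·5.5/EI, so M_Y = 714.3/5.5 = 129.9 kN·m (hogging).
Span YZ, ΣM about Z: R_Y^{YZ}·8 = 726.7 + 129.9, so R_Y^{YZ} = 107.1 kN and R_Z = 122.4 − 107.1 = 15.32 kN.

R_Z = 15.32 kN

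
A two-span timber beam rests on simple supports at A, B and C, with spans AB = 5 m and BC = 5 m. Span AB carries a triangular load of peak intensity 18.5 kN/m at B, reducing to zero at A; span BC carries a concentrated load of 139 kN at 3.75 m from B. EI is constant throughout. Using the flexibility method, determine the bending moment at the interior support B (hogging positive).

M_B = 56.14 kN·m

Insert a hinge at B; M_B is the redundant, and each span becomes simply supported.
End slopes at the hinge B, treating each span as simply supported:
  span AB: triangular load, peak 18.5: w₀L³/(45EI) = 51.39/EI
  span BC: point load 139 at a = 3.75: Pab(L + b)/(6LEI) = 135.7/EI
  relative rotation θ_0 = (51.39 + 135.7)/EI = 187.1/EI
A unit hogging moment at B produces rotation L₁/(3EI) + L₂/(3EI) = 3.333/EI.
Slope continuity at B: θ_0 = M_B·3.333/EI, so M_B = 187.1/3.333 = 56.14 kN·m (hogging).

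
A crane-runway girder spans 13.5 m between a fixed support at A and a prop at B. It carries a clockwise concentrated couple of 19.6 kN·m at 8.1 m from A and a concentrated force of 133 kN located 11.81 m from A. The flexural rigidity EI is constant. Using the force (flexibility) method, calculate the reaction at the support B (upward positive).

Release the roller at B. Primary structure: cantilever fixed at A.
Free-end deflection of the primary structure under the applied loading (downward +):
  clockwise couple 19.6 at a = 8.1: M₀a(2L − a)/(2EI) = 1500/EI
  point load 133 at a = 11.81: Pa²(3L − a)/(6EI) = 88701/EI
  δ_0 = 90202/EI
Tip deflection under a unit load at B: L³/(3EI) = 820.1/EI.
The prop prevents deflection at B: R_B = δ_0/δ_{BB} = 90202/820.1 = 110 kN.

R_B = 110 kN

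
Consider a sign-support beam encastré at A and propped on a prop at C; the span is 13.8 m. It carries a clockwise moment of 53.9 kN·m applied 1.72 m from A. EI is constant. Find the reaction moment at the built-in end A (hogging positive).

Remove the prop at C; the released (primary) structure is a cantilever built in at A.
Primary-structure tip deflection at C by superposition:
  clockwise couple 53.9 at a = 1.72: M₀a(2L − a)/(2EI) = 1200/EI
Flexibility coefficient — unit upward force at C: δ_{CC} = L³/(3EI) = 876/EI.
Compatibility at C: δ_0 − R_C·δ_{CC} = 0, so R_C = 1200/876 = 1.369 kN.
Moment equilibrium about A: M_A = Σ(load moments about A) − R_C·L = 53.9 − 1.369×13.8 = 35 kN·m.

M_A = 35 kN·m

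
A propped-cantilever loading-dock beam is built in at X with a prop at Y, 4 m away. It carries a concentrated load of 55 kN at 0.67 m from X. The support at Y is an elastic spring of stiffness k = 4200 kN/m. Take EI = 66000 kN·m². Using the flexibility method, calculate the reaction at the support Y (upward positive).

Take the reaction at Y as the redundant and release it; the primary structure is a cantilever fixed at X.
Primary-structure tip deflection at Y by superposition:
  point load 55 at a = 0.67: Pa²(3L − a)/(6EI) = 46.62/EI
Flexibility coefficient — unit upward force at Y: δ_{YY} = L³/(3EI) = 21.33/EI.
With EI = 66000 kN·m²: δ_0 = 0.000706 m and δ_{YY} = 0.000323 m/kN.
Compatibility — the spring shortens by R_Y/k under the reaction it provides: δ_0 − R_Y·δ_{YY} = R_Y/k. With 1/k = 0.000238 m/kN, R_Y = δ_0 / (δ_{YY} + 1/k) = 0.000706 / (0.000323 + 0.000238) = 1.258 kN.

R_Y = 1.258 kN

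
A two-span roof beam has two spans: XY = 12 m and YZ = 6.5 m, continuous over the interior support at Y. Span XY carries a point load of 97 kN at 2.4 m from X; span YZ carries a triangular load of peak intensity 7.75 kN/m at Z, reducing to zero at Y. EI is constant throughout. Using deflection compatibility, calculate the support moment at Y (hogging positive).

Take M_Y as the redundant. Released structure: two simple spans XY and YZ with a hinge at Y.
End slopes at the hinge Y, treating each span as simply supported:
  span XY: point load 97 at a = 2.4: Pab(L + a)/(6LEI) = 447/EI
  span YZ: triangular load, peak 7.75: 7w₀L³/(360EI) = 41.38/EI
  relative rotation θ_0 = (447 + 41.38)/EI = 488.4/EI
A unit hogging moment at Y produces rotation L₁/(3EI) + L₂/(3EI) = 6.167/EI.
Compatibility: M_Y·(L₁+L₂)/(3EI) = θ_0, giving M_Y = 79.19 kN·m (hogging).

M_Y = 79.19 kN·m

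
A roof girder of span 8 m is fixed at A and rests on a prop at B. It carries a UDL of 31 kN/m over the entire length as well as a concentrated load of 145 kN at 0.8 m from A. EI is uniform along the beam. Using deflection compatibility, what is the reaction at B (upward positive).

R_B = 95.1 kN

Take the reaction at B as the redundant and release it; the primary structure is a cantilever fixed at A.
Free-end deflection of the primary structure under the applied loading (downward +):
  UDL 31: wL⁴/(8EI) = 15872/EI
  point load 145 at a = 0.8: Pa²(3L − a)/(6EI) = 358.8/EI
  δ_0 = 16231/EI
Flexibility coefficient — unit upward force at B: δ_{BB} = L³/(3EI) = 170.7/EI.
Compatibility at B: δ_0 − R_B·δ_{BB} = 0, so R_B = 16231/170.7 = 95.1 kN.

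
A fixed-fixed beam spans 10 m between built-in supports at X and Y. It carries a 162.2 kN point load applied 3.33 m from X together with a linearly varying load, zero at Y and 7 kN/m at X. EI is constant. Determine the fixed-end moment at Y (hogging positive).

M_Y = 143.3 kN·m

Release both end moments; the primary structure is a simply-supported span XY with redundants M_X and M_Y.
On the primary (simply-supported) span, the end slopes from the loading are:
  at X: point load 162.2 at a = 3.33: Pab(L + b)/(6LEI) = 1001/EI
  at Y: point load 162.2 at a = 3.33: Pab(L + a)/(6LEI) = 800.4/EI
  at X: triangular load, peak 7: w₀L³/(45EI) = 155.6/EI
  at Y: triangular load, peak 7: 7w₀L³/(360EI) = 136.1/EI
  θ_X0 = 1156/EI,  θ_Y0 = 936.5/EI
Flexibility coefficients: a unit moment at one end gives L/(3EI) there and L/(6EI) at the far end, so f₁₁ = f₂₂ = 3.333/EI and f₁₂ = f₂₁ = 1.667/EI.
Compatibility — zero rotation at each built-in end:
  3.333 M_X + 1.667 M_Y = 1156
  1.667 M_X + 3.333 M_Y = 936.5
Solving the pair gives M_X = 275.3 kN·m and M_Y = 143.3 kN·m (hogging).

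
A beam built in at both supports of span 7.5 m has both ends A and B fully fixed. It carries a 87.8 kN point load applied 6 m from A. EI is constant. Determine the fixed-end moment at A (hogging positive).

Release both end moments; the primary structure is a simply-supported span AB with redundants M_A and M_B.
Simple-span end rotations at A and B under the given loads:
  at A: point load 87.8 at a = 6: Pab(L + b)/(6LEI) = 158/EI
  at B: point load 87.8 at a = 6: Pab(L + a)/(6LEI) = 237.1/EI
  θ_A0 = 158/EI,  θ_B0 = 237.1/EI
Flexibility coefficients: a unit moment at one end gives L/(3EI) there and L/(6EI) at the far end, so f₁₁ = f₂₂ = 2.5/EI and f₁₂ = f₂₁ = 1.25/EI.
Compatibility — zero rotation at each built-in end:
  2.5 M_A + 1.25 M_B = 158
  1.25 M_A + 2.5 M_B = 237.1
Solving the pair gives M_A = 21.07 kN·m and M_B = 84.29 kN·m (hogging).

M_A = 21.07 kN·m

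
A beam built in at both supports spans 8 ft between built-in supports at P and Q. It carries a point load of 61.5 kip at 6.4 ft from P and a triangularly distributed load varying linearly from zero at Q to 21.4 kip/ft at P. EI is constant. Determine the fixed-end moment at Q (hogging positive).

Take the two fixed-end moments M_P, M_Q as redundants; the released structure is the simple span PQ.
End rotations of the released simple span under the applied load (×1/EI):
  at P: point load 61.5 at a = 6.4: Pab(L + b)/(6LEI) = 126/EI
  at Q: point load 61.5 at a = 6.4: Pab(L + a)/(6LEI) = 188.9/EI
  at P: triangular load, peak 21.4: w₀L³/(45EI) = 243.5/EI
  at Q: triangular load, peak 21.4: 7w₀L³/(360EI) = 213/EI
  θ_P0 = 369.4/EI,  θ_Q0 = 402/EI
Flexibility coefficients: a unit moment at one end gives L/(3EI) there and L/(6EI) at the far end, so f₁₁ = f₂₂ = 2.667/EI and f₁₂ = f₂₁ = 1.333/EI.
Compatibility — zero rotation at each built-in end:
  2.667 M_P + 1.333 M_Q = 369.4
  1.333 M_P + 2.667 M_Q = 402
Solving the pair gives M_P = 84.22 kip·ft and M_Q = 108.6 kip·ft (hogging).

M_Q = 108.6 kip·ft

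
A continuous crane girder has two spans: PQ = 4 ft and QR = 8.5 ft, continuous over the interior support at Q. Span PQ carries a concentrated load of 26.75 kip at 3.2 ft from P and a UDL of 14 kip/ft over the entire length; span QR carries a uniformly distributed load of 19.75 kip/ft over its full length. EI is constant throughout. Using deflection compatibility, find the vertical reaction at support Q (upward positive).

Take M_Q as the redundant. Released structure: two simple spans PQ and QR with a hinge at Q.
Discontinuity in slope at Q on the released structure — sum the simple-span end rotations:
  span PQ: point load 26.75 at a = 3.2: Pab(L + a)/(6LEI) = 20.54/EI
  span PQ: UDL 14: wL³/(24EI) = 37.33/EI
  span QR: UDL 19.75: wL³/(24EI) = 505.4/EI
  relative rotation θ_0 = (57.88 + 505.4)/EI = 563.3/EI
A unit hogging moment at Q produces rotation L₁/(3EI) + L₂/(3EI) = 4.167/EI.
Compatibility: M_Q·(L₁+L₂)/(3EI) = θ_0, giving M_Q = 135.2 kip·ft (hogging).
Span PQ, ΣM about P with M_Q applied at Q: R_Q^{PQ}·4 = 197.6 + 135.2, so R_Q^{PQ} = 83.2 kip and R_P = 82.75 − 83.2 = -0.4451 kip.
Span QR, ΣM about R: R_Q^{QR}·8.5 = 713.5 + 135.2, so R_Q^{QR} = 99.84 kip and R_R = 167.9 − 99.84 = 68.03 kip.
R_Q = 83.2 + 99.84 = 183 kip.

R_Q = 183 kip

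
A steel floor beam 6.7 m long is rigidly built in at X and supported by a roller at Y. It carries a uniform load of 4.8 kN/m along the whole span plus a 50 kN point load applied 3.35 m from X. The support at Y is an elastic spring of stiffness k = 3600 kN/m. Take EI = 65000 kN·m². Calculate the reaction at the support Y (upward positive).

R_Y = 23.46 kN

Take the reaction at Y as the redundant and release it; the primary structure is a cantilever fixed at X.
Deflection at Y on the released cantilever, summing each load's contribution:
  UDL 4.8: wL⁴/(8EI) = 1209/EI
  point load 50 at a = 3.35: Pa²(3L − a)/(6EI) = 1566/EI
  δ_0 = 2776/EI
Flexibility coefficient — unit upward force at Y: δ_{YY} = L³/(3EI) = 100.3/EI.
With EI = 65000 kN·m²: δ_0 = 0.042701 m and δ_{YY} = 0.001542 m/kN.
Compatibility — the spring shortens by R_Y/k under the reaction it provides: δ_0 − R_Y·δ_{YY} = R_Y/k. With 1/k = 0.000278 m/kN, R_Y = δ_0 / (δ_{YY} + 1/k) = 0.042701 / (0.001542 + 0.000278) = 23.46 kN.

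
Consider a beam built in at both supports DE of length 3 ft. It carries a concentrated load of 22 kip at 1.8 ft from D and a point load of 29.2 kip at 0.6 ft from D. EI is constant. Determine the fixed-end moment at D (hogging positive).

M_D = 17.55 kip·ft

Release both end moments; the primary structure is a simply-supported span DE with redundants M_D and M_E.
On the primary (simply-supported) span, the end slopes from the loading are:
  at D: point load 22 at a = 1.8: Pab(L + b)/(6LEI) = 11.09/EI
  at E: point load 22 at a = 1.8: Pab(L + a)/(6LEI) = 12.67/EI
  at D: point load 29.2 at a = 0.6: Pab(L + b)/(6LEI) = 12.61/EI
  at E: point load 29.2 at a = 0.6: Pab(L + a)/(6LEI) = 8.41/EI
  θ_D0 = 23.7/EI,  θ_E0 = 21.08/EI
Flexibility coefficients: a unit moment at one end gives L/(3EI) there and L/(6EI) at the far end, so f₁₁ = f₂₂ = 1/EI and f₁₂ = f₂₁ = 0.5/EI.
Compatibility — zero rotation at each built-in end:
  1 M_D + 0.5 M_E = 23.7
  0.5 M_D + 1 M_E = 21.08
Solving the pair gives M_D = 17.55 kip·ft and M_E = 12.31 kip·ft (hogging).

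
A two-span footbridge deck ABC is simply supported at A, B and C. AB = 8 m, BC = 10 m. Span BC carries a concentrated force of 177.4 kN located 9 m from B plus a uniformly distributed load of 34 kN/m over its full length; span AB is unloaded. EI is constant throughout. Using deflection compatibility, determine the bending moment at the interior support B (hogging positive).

Release continuity at B by inserting a hinge; the redundant is the internal moment M_B. The primary structure is two simply-supported spans AB and BC.
Rotations at B on the released spans (each span's end-slope, ×1/EI):
  span BC: point load 177.4 at a = 9: Pab(L + b)/(6LEI) = 292.7/EI
  span BC: UDL 34: wL³/(24EI) = 1417/EI
  relative rotation θ_0 = (0 + 1709)/EI = 1709/EI
A unit hogging moment at B produces rotation L₁/(3EI) + L₂/(3EI) = 6/EI.
Compatibility: M_B·(L₁+L₂)/(3EI) = θ_0, giving M_B = 284.9 kN·m (hogging).

M_B = 284.9 kN·m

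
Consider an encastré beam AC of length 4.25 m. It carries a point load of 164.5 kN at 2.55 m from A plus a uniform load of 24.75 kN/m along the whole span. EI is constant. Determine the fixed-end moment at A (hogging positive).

Release both end moments; the primary structure is a simply-supported span AC with redundants M_A and M_C.
Simple-span end rotations at A and C under the given loads:
  at A: point load 164.5 at a = 2.55: Pab(L + b)/(6LEI) = 166.4/EI
  at C: point load 164.5 at a = 2.55: Pab(L + a)/(6LEI) = 190.2/EI
  at A: UDL 24.75: wL³/(24EI) = 79.16/EI
  at C: UDL 24.75: wL³/(24EI) = 79.16/EI
  θ_A0 = 245.6/EI,  θ_C0 = 269.3/EI
Flexibility coefficients: a unit moment at one end gives L/(3EI) there and L/(6EI) at the far end, so f₁₁ = f₂₂ = 1.417/EI and f₁₂ = f₂₁ = 0.7083/EI.
Compatibility — zero rotation at each built-in end:
  1.417 M_A + 0.7083 M_C = 245.6
  0.7083 M_A + 1.417 M_C = 269.3
Solving the pair gives M_A = 104.4 kN·m and M_C = 137.9 kN·m (hogging).

M_A = 104.4 kN·m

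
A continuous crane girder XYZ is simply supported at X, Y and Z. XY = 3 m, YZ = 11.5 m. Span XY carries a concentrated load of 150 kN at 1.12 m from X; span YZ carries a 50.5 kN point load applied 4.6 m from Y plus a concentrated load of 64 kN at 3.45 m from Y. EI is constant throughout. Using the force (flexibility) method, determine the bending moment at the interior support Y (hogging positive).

M_Y = 207.6 kN·m

Insert a hinge at Y; M_Y is the redundant, and each span becomes simply supported.
Rotations at Y on the released spans (each span's end-slope, ×1/EI):
  span XY: point load 150 at a = 1.12: Pab(L + a)/(6LEI) = 72.29/EI
  span YZ: point load 50.5 at a = 4.6: Pab(L + b)/(6LEI) = 427.4/EI
  span YZ: point load 64 at a = 3.45: Pab(L + b)/(6LEI) = 503.6/EI
  relative rotation θ_0 = (72.29 + 931)/EI = 1003/EI
A unit hogging moment at Y produces rotation L₁/(3EI) + L₂/(3EI) = 4.833/EI.
Slope continuity at Y: θ_0 = M_Y·4.833/EI, so M_Y = 1003/4.833 = 207.6 kN·m (hogging).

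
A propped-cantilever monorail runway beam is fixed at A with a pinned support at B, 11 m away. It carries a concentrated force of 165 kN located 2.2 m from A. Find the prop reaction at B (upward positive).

R_B = 9.24 kN

Release the roller at B. Primary structure: cantilever fixed at A.
Deflection at B on the released cantilever, summing each load's contribution:
  point load 165 at a = 2.2: Pa²(3L − a)/(6EI) = 4099/EI
Tip deflection under a unit load at B: L³/(3EI) = 443.7/EI.
The prop prevents deflection at B: R_B = δ_0/δ_{BB} = 4099/443.7 = 9.24 kN.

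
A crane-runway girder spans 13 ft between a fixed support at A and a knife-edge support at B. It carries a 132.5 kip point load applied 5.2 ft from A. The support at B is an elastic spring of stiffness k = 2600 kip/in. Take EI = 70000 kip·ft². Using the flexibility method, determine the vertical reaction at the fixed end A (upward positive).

R_A = 105 kip

Remove the prop at B; the released (primary) structure is a cantilever built in at A.
Downward deflection at the released point B due to the loads:
  point load 132.5 at a = 5.2: Pa²(3L − a)/(6EI) = 20183/EI
Flexibility coefficient — unit upward force at B: δ_{BB} = L³/(3EI) = 732.3/EI.
With EI = 70000 kip·ft²: δ_0 = 0.28833 ft and δ_{BB} = 0.010462 ft/kip.
Compatibility — the spring shortens by R_B/k under the reaction it provides: δ_0 − R_B·δ_{BB} = R_B/k. With 1/k = 1/(2600×12) ft/kip = 0.000032 ft/kip, R_B = δ_0 / (δ_{BB} + 1/k) = 0.28833 / (0.010462 + 0.000032) = 27.48 kip.
Vertical equilibrium: R_A = ΣP − R_B = 132.5 − 27.48 = 105 kip.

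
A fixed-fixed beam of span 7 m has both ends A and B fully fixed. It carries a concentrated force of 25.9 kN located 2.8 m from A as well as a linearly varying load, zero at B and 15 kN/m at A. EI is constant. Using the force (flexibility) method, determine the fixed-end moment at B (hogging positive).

M_B = 41.9 kN·m

Take the two fixed-end moments M_A, M_B as redundants; the released structure is the simple span AB.
Simple-span end rotations at A and B under the given loads:
  at A: point load 25.9 at a = 2.8: Pab(L + b)/(6LEI) = 81.22/EI
  at B: point load 25.9 at a = 2.8: Pab(L + a)/(6LEI) = 71.07/EI
  at A: triangular load, peak 15: w₀L³/(45EI) = 114.3/EI
  at B: triangular load, peak 15: 7w₀L³/(360EI) = 100/EI
  θ_A0 = 195.6/EI,  θ_B0 = 171.1/EI
Flexibility coefficients: a unit moment at one end gives L/(3EI) there and L/(6EI) at the far end, so f₁₁ = f₂₂ = 2.333/EI and f₁₂ = f₂₁ = 1.167/EI.
Compatibility — zero rotation at each built-in end:
  2.333 M_A + 1.167 M_B = 195.6
  1.167 M_A + 2.333 M_B = 171.1
Solving the pair gives M_A = 62.86 kN·m and M_B = 41.9 kN·m (hogging).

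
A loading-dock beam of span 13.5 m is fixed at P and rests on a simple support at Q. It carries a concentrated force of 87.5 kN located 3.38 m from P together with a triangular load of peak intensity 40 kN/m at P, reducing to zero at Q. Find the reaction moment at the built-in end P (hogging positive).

Choose R_Q as the redundant. The primary structure is the cantilever fixed at P.
Downward deflection at the released point Q due to the loads:
  point load 87.5 at a = 3.38: Pa²(3L − a)/(6EI) = 6184/EI
  triangular load, peak 40 at the fixed end: w₀L⁴/(30EI) = 44287/EI
  δ_0 = 50471/EI
Flexibility coefficient — unit upward force at Q: δ_{QQ} = L³/(3EI) = 820.1/EI.
Compatibility at Q: δ_0 − R_Q·δ_{QQ} = 0, so R_Q = 50471/820.1 = 61.54 kN.
Moment equilibrium about P: M_P = Σ(load moments about P) − R_Q·L = 1511 − 61.54×13.5 = 679.9 kN·m.

M_P = 679.9 kN·m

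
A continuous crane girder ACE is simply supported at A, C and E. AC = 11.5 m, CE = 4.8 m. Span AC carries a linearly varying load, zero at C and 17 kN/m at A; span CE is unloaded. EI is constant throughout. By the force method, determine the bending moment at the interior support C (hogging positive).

Release continuity at C by inserting a hinge; the redundant is the internal moment M_C. The primary structure is two simply-supported spans AC and CE.
Discontinuity in slope at C on the released structure — sum the simple-span end rotations:
  span AC: triangular load, peak 17: 7w₀L³/(360EI) = 502.7/EI
  relative rotation θ_0 = (502.7 + 0)/EI = 502.7/EI
A unit hogging moment at C produces rotation L₁/(3EI) + L₂/(3EI) = 5.433/EI.
Compatibility: M_C·(L₁+L₂)/(3EI) = θ_0, giving M_C = 92.53 kN·m (hogging).

M_C = 92.53 kN·m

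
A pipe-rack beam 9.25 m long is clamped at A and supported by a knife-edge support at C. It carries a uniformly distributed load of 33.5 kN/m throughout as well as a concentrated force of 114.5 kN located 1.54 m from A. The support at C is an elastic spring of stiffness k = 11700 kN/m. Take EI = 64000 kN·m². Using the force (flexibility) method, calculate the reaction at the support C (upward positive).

R_C = 118.2 kN

Choose R_C as the redundant. The primary structure is the cantilever fixed at A.
Downward deflection at the released point C due to the loads:
  UDL 33.5: wL⁴/(8EI) = 30656/EI
  point load 114.5 at a = 1.54: Pa²(3L − a)/(6EI) = 1186/EI
  δ_0 = 31843/EI
Flexibility coefficient — unit upward force at C: δ_{CC} = L³/(3EI) = 263.8/EI.
With EI = 64000 kN·m²: δ_0 = 0.49754 m and δ_{CC} = 0.004122 m/kN.
Compatibility — the spring shortens by R_C/k under the reaction it provides: δ_0 − R_C·δ_{CC} = R_C/k. With 1/k = 0.000085 m/kN, R_C = δ_0 / (δ_{CC} + 1/k) = 0.49754 / (0.004122 + 0.000085) = 118.2 kN.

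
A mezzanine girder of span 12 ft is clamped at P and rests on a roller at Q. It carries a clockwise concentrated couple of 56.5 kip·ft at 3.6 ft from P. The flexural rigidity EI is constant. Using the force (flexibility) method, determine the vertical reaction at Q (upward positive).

Remove the prop at Q; the released (primary) structure is a cantilever built in at P.
Primary-structure tip deflection at Q by superposition:
  clockwise couple 56.5 at a = 3.6: M₀a(2L − a)/(2EI) = 2075/EI
Flexibility coefficient — unit upward force at Q: δ_{QQ} = L³/(3EI) = 576/EI.
Compatibility at Q: δ_0 − R_Q·δ_{QQ} = 0, so R_Q = 2075/576 = 3.602 kip.

R_Q = 3.602 kip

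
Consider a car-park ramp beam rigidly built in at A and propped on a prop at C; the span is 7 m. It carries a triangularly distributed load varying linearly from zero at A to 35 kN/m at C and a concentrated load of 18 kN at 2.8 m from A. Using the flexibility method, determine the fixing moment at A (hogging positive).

M_A = 124.2 kN·m

Release the roller at C. Primary structure: cantilever fixed at A.
Free-end deflection of the primary structure under the applied loading (downward +):
  triangular load, peak 35 at the free end: 11w₀L⁴/(120EI) = 7703/EI
  point load 18 at a = 2.8: Pa²(3L − a)/(6EI) = 428.1/EI
  δ_0 = 8131/EI
Flexibility coefficient — unit upward force at C: δ_{CC} = L³/(3EI) = 114.3/EI.
The prop prevents deflection at C: R_C = δ_0/δ_{CC} = 8131/114.3 = 71.12 kN.
Moment equilibrium about A: M_A = Σ(load moments about A) − R_C·L = 622.1 − 71.12×7 = 124.2 kN·m.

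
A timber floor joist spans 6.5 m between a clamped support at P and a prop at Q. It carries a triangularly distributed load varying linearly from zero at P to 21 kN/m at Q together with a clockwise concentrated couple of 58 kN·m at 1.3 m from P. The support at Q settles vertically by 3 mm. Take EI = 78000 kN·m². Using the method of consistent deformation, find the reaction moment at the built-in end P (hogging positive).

M_P = 95.05 kN·m

Choose R_Q as the redundant. The primary structure is the cantilever fixed at P.
Free-end deflection of the primary structure under the applied loading (downward +):
  triangular load, peak 21 at the free end: 11w₀L⁴/(120EI) = 3436/EI
  clockwise couple 58 at a = 1.3: M₀a(2L − a)/(2EI) = 441.1/EI
  δ_0 = 3877/EI
Tip deflection under a unit load at Q: L³/(3EI) = 91.54/EI.
With EI = 78000 kN·m²: δ_0 = 0.049709 m and δ_{QQ} = 0.001174 m/kN.
Compatibility — the beam at Q must follow the support down by 0.003 m: δ_0 − R_Q·δ_{QQ} = 0.003, so R_Q = (0.049709 − 0.003)/0.001174 = 39.8 kN.
Moment equilibrium about P: M_P = Σ(load moments about P) − R_Q·L = 353.8 − 39.8×6.5 = 95.05 kN·m.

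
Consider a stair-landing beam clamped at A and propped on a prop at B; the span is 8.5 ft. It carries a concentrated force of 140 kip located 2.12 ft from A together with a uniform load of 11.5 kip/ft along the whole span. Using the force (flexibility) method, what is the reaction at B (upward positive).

R_B = 48.63 kip

Choose R_B as the redundant. The primary structure is the cantilever fixed at A.
Free-end deflection of the primary structure under the applied loading (downward +):
  point load 140 at a = 2.12: Pa²(3L − a)/(6EI) = 2452/EI
  UDL 11.5: wL⁴/(8EI) = 7504/EI
  δ_0 = 9956/EI
Tip deflection under a unit load at B: L³/(3EI) = 204.7/EI.
Compatibility at B: δ_0 − R_B·δ_{BB} = 0, so R_B = 9956/204.7 = 48.63 kip.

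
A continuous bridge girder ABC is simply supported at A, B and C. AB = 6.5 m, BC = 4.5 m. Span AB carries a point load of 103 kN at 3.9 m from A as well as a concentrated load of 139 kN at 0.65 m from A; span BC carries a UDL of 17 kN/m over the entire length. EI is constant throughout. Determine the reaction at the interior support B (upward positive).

R_B = 159.1 kN

Take M_B as the redundant. Released structure: two simple spans AB and BC with a hinge at B.
Rotations at B on the released spans (each span's end-slope, ×1/EI):
  span AB: point load 103 at a = 3.9: Pab(L + a)/(6LEI) = 278.5/EI
  span AB: point load 139 at a = 0.65: Pab(L + a)/(6LEI) = 96.9/EI
  span BC: UDL 17: wL³/(24EI) = 64.55/EI
  relative rotation θ_0 = (375.4 + 64.55)/EI = 440/EI
A unit hogging moment at B produces rotation L₁/(3EI) + L₂/(3EI) = 3.667/EI.
Compatibility: M_B·(L₁+L₂)/(3EI) = θ_0, giving M_B = 120 kN·m (hogging).
Span AB, ΣM about A with M_B applied at B: R_B^{AB}·6.5 = 492.1 + 120, so R_B^{AB} = 94.16 kN and R_A = 242 − 94.16 = 147.8 kN.
Span BC, ΣM about C: R_B^{BC}·4.5 = 172.1 + 120, so R_B^{BC} = 64.91 kN and R_C = 76.5 − 64.91 = 11.59 kN.
R_B = 94.16 + 64.91 = 159.1 kN.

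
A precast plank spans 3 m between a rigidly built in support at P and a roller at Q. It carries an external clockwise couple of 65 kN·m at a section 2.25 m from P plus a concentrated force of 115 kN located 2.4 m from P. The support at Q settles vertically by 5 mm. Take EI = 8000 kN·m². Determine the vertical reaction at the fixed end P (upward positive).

R_P = 8.016 kN

Remove the prop at Q; the released (primary) structure is a cantilever built in at P.
Downward deflection at the released point Q due to the loads:
  clockwise couple 65 at a = 2.25: M₀a(2L − a)/(2EI) = 274.2/EI
  point load 115 at a = 2.4: Pa²(3L − a)/(6EI) = 728.6/EI
  δ_0 = 1003/EI
Flexibility coefficient — unit upward force at Q: δ_{QQ} = L³/(3EI) = 9/EI.
With EI = 8000 kN·m²: δ_0 = 0.12536 m and δ_{QQ} = 0.001125 m/kN.
Compatibility — the beam at Q must follow the support down by 0.005 m: δ_0 − R_Q·δ_{QQ} = 0.005, so R_Q = (0.12536 − 0.005)/0.001125 = 107 kN.
Vertical equilibrium: R_P = ΣP − R_Q = 115 − 107 = 8.016 kN.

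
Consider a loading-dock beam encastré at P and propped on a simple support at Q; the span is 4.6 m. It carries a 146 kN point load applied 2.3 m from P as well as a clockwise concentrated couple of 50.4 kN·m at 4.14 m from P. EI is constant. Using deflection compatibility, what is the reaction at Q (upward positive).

Release the roller at Q. Primary structure: cantilever fixed at P.
Free-end deflection of the primary structure under the applied loading (downward +):
  point load 146 at a = 2.3: Pa²(3L − a)/(6EI) = 1480/EI
  clockwise couple 50.4 at a = 4.14: M₀a(2L − a)/(2EI) = 527.9/EI
  δ_0 = 2008/EI
Tip deflection under a unit load at Q: L³/(3EI) = 32.45/EI.
The prop prevents deflection at Q: R_Q = δ_0/δ_{QQ} = 2008/32.45 = 61.9 kN.

R_Q = 61.9 kN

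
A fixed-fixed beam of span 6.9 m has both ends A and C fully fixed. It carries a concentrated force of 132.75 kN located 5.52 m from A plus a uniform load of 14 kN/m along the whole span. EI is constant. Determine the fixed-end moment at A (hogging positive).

M_A = 84.86 kN·m

Take the two fixed-end moments M_A, M_C as redundants; the released structure is the simple span AC.
On the primary (simply-supported) span, the end slopes from the loading are:
  at A: point load 132.75 at a = 5.52: Pab(L + b)/(6LEI) = 202.2/EI
  at C: point load 132.75 at a = 5.52: Pab(L + a)/(6LEI) = 303.4/EI
  at A: UDL 14: wL³/(24EI) = 191.6/EI
  at C: UDL 14: wL³/(24EI) = 191.6/EI
  θ_A0 = 393.9/EI,  θ_C0 = 495/EI
Flexibility coefficients: a unit moment at one end gives L/(3EI) there and L/(6EI) at the far end, so f₁₁ = f₂₂ = 2.3/EI and f₁₂ = f₂₁ = 1.15/EI.
Compatibility — zero rotation at each built-in end:
  2.3 M_A + 1.15 M_C = 393.9
  1.15 M_A + 2.3 M_C = 495
Solving the pair gives M_A = 84.86 kN·m and M_C = 172.8 kN·m (hogging).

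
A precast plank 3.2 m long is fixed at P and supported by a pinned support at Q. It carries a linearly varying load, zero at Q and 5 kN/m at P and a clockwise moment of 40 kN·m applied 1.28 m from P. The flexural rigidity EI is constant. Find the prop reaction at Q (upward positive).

R_Q = 13.6 kN

Take the reaction at Q as the redundant and release it; the primary structure is a cantilever fixed at P.
Free-end deflection of the primary structure under the applied loading (downward +):
  triangular load, peak 5 at the fixed end: w₀L⁴/(30EI) = 17.48/EI
  clockwise couple 40 at a = 1.28: M₀a(2L − a)/(2EI) = 131.1/EI
  δ_0 = 148.5/EI
Tip deflection under a unit load at Q: L³/(3EI) = 10.92/EI.
The prop prevents deflection at Q: R_Q = δ_0/δ_{QQ} = 148.5/10.92 = 13.6 kN.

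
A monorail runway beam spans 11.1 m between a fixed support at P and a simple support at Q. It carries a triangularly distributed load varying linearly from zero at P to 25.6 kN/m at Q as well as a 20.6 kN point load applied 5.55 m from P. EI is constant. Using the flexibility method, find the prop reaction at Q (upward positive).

R_Q = 84.58 kN

Remove the prop at Q; the released (primary) structure is a cantilever built in at P.
Deflection at Q on the released cantilever, summing each load's contribution:
  triangular load, peak 25.6 at the free end: 11w₀L⁴/(120EI) = 35624/EI
  point load 20.6 at a = 5.55: Pa²(3L − a)/(6EI) = 2935/EI
  δ_0 = 38559/EI
Tip deflection under a unit load at Q: L³/(3EI) = 455.9/EI.
Compatibility at Q: δ_0 − R_Q·δ_{QQ} = 0, so R_Q = 38559/455.9 = 84.58 kN.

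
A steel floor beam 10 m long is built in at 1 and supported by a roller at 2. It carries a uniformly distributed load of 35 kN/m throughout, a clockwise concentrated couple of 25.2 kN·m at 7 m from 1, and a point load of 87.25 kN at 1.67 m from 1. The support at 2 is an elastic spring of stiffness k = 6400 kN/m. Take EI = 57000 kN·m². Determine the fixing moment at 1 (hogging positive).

Take the reaction at 2 as the redundant and release it; the primary structure is a cantilever fixed at 1.
Free-end deflection of the primary structure under the applied loading (downward +):
  UDL 35: wL⁴/(8EI) = 43750/EI
  clockwise couple 25.2 at a = 7: M₀a(2L − a)/(2EI) = 1147/EI
  point load 87.25 at a = 1.67: Pa²(3L − a)/(6EI) = 1149/EI
  δ_0 = 46046/EI
Tip deflection under a unit load at 2: L³/(3EI) = 333.3/EI.
With EI = 57000 kN·m²: δ_0 = 0.80782 m and δ_{22} = 0.005848 m/kN.
Compatibility — the spring shortens by R_2/k under the reaction it provides: δ_0 − R_2·δ_{22} = R_2/k. With 1/k = 0.000156 m/kN, R_2 = δ_0 / (δ_{22} + 1/k) = 0.80782 / (0.005848 + 0.000156) = 134.5 kN.
Moment equilibrium about 1: M_1 = Σ(load moments about 1) − R_2·L = 1921 − 134.5×10 = 575.5 kN·m.

M_1 = 575.5 kN·m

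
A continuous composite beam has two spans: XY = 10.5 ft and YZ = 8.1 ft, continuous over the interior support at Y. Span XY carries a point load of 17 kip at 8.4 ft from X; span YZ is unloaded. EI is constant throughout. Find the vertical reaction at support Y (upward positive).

Take M_Y as the redundant. Released structure: two simple spans XY and YZ with a hinge at Y.
End slopes at the hinge Y, treating each span as simply supported:
  span XY: point load 17 at a = 8.4: Pab(L + a)/(6LEI) = 89.96/EI
  relative rotation θ_0 = (89.96 + 0)/EI = 89.96/EI
A unit hogging moment at Y produces rotation L₁/(3EI) + L₂/(3EI) = 6.2/EI.
Slope continuity at Y: θ_0 = M_Y·6.2/EI, so M_Y = 89.96/6.2 = 14.51 kip·ft (hogging).
Span XY, ΣM about X with M_Y applied at Y: R_Y^{XY}·10.5 = 142.8 + 14.51, so R_Y^{XY} = 14.98 kip and R_X = 17 − 14.98 = 2.018 kip.
Span YZ, ΣM about Z: R_Y^{YZ}·8.1 = 0 + 14.51, so R_Y^{YZ} = 1.791 kip and R_Z = 0 − 1.791 = -1.791 kip.
R_Y = 14.98 + 1.791 = 16.77 kip.

R_Y = 16.77 kip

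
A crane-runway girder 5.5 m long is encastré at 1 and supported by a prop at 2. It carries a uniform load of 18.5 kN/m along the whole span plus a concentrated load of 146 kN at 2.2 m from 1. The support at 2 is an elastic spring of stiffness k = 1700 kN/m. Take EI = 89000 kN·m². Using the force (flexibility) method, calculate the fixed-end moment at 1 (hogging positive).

Release the roller at 2. Primary structure: cantilever fixed at 1.
Deflection at 2 on the released cantilever, summing each load's contribution:
  UDL 18.5: wL⁴/(8EI) = 2116/EI
  point load 146 at a = 2.2: Pa²(3L − a)/(6EI) = 1684/EI
  δ_0 = 3800/EI
Flexibility coefficient — unit upward force at 2: δ_{22} = L³/(3EI) = 55.46/EI.
With EI = 89000 kN·m²: δ_0 = 0.042699 m and δ_{22} = 0.000623 m/kN.
Compatibility — the spring shortens by R_2/k under the reaction it provides: δ_0 − R_2·δ_{22} = R_2/k. With 1/k = 0.000588 m/kN, R_2 = δ_0 / (δ_{22} + 1/k) = 0.042699 / (0.000623 + 0.000588) = 35.25 kN.
Moment equilibrium about 1: M_1 = Σ(load moments about 1) − R_2·L = 601 − 35.25×5.5 = 407.1 kN·m.

M_1 = 407.1 kN·m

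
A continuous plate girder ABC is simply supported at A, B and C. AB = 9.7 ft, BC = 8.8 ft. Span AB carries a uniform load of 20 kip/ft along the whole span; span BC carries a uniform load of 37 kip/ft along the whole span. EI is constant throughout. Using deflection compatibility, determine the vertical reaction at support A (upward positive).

Take M_B as the redundant. Released structure: two simple spans AB and BC with a hinge at B.
Rotations at B on the released spans (each span's end-slope, ×1/EI):
  span AB: UDL 20: wL³/(24EI) = 760.6/EI
  span BC: UDL 37: wL³/(24EI) = 1051/EI
  relative rotation θ_0 = (760.6 + 1051)/EI = 1811/EI
A unit hogging moment at B produces rotation L₁/(3EI) + L₂/(3EI) = 6.167/EI.
Slope continuity at B: θ_0 = M_B·6.167/EI, so M_B = 1811/6.167 = 293.7 kip·ft (hogging).
Span AB, ΣM about A with M_B applied at B: R_B^{AB}·9.7 = 940.9 + 293.7, so R_B^{AB} = 127.3 kip and R_A = 194 − 127.3 = 66.72 kip.

R_A = 66.72 kip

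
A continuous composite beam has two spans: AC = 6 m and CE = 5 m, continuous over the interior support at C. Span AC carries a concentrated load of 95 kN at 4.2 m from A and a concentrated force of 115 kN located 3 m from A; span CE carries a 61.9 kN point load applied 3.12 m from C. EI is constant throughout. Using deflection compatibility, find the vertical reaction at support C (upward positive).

Take M_C as the redundant. Released structure: two simple spans AC and CE with a hinge at C.
End slopes at the hinge C, treating each span as simply supported:
  span AC: point load 95 at a = 4.2: Pab(L + a)/(6LEI) = 203.5/EI
  span AC: point load 115 at a = 3: Pab(L + a)/(6LEI) = 258.8/EI
  span CE: point load 61.9 at a = 3.12: Pab(L + b)/(6LEI) = 83.27/EI
  relative rotation θ_0 = (462.2 + 83.27)/EI = 545.5/EI
A unit hogging moment at C produces rotation L₁/(3EI) + L₂/(3EI) = 3.667/EI.
Slope continuity at C: θ_0 = M_C·3.667/EI, so M_C = 545.5/3.667 = 148.8 kN·m (hogging).
Span AC, ΣM about A with M_C applied at C: R_C^{AC}·6 = 744 + 148.8, so R_C^{AC} = 148.8 kN and R_A = 210 − 148.8 = 61.2 kN.
Span CE, ΣM about E: R_C^{CE}·5 = 116.4 + 148.8, so R_C^{CE} = 53.03 kN and R_E = 61.9 − 53.03 = 8.871 kN.
R_C = 148.8 + 53.03 = 201.8 kN.

R_C = 201.8 kN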